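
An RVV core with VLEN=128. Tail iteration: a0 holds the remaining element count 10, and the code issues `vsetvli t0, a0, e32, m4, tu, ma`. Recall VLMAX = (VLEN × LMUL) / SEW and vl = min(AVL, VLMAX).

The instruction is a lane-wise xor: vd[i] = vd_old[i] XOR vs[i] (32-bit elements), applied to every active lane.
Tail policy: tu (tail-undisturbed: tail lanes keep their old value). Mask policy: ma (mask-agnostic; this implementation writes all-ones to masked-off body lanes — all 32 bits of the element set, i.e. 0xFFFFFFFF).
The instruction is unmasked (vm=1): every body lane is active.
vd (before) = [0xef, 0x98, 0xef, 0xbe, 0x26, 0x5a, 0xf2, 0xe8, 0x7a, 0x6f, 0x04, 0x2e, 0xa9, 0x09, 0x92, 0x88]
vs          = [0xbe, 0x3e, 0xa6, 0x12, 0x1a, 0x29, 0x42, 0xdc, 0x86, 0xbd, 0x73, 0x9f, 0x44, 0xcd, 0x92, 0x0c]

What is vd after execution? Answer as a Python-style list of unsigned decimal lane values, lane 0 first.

VLMAX = VLEN×LMUL/SEW = 128×4/32 = 16
AVL=10 ≤ VLMAX=16, so vl = 10
  i=0: xor(0xef,0xbe) → 81
  i=1: xor(0x98,0x3e) → 166
  i=2: xor(0xef,0xa6) → 73
  i=3: xor(0xbe,0x12) → 172
  i=4: xor(0x26,0x1a) → 60
  i=5: xor(0x5a,0x29) → 115
  i=6: xor(0xf2,0x42) → 176
  i=7: xor(0xe8,0xdc) → 52
  i=8: xor(0x7a,0x86) → 252
  i=9: xor(0x6f,0xbd) → 210
  i=10: tail/keep → 4
  i=11: tail/keep → 46
  i=12: tail/keep → 169
  i=13: tail/keep → 9
  i=14: tail/keep → 146
  i=15: tail/keep → 136

vd = [81, 166, 73, 172, 60, 115, 176, 52, 252, 210, 4, 46, 169, 9, 146, 136]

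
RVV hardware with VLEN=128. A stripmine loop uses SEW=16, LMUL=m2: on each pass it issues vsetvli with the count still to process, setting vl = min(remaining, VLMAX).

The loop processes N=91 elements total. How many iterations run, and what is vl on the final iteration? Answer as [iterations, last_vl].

[iterations, last_vl] = [6, 11]

VLMAX = VLEN×LMUL/SEW = 128×2/16 = 16
N=91: ⌈91/16⌉ = 6 iters; last vl = 91 − 5×16 = 11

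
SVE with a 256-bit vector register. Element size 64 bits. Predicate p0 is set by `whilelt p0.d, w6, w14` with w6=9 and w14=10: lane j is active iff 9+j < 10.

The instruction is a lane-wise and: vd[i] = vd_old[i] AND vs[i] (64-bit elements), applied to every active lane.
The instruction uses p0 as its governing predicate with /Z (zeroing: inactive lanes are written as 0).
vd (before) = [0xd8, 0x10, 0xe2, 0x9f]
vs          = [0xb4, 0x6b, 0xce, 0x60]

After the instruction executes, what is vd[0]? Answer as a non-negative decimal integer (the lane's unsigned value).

vd[0] = 144

register lanes = 256/64 = 4
active while 9+j < 10, i.e. j ∈ [0,1) capped at 4 ⇒ 1
vd[0] and(0xd8,0xb4) -> 0x90
vd[1] tail/zero -> 0x00
vd[2] tail/zero -> 0x00
vd[3] tail/zero -> 0x00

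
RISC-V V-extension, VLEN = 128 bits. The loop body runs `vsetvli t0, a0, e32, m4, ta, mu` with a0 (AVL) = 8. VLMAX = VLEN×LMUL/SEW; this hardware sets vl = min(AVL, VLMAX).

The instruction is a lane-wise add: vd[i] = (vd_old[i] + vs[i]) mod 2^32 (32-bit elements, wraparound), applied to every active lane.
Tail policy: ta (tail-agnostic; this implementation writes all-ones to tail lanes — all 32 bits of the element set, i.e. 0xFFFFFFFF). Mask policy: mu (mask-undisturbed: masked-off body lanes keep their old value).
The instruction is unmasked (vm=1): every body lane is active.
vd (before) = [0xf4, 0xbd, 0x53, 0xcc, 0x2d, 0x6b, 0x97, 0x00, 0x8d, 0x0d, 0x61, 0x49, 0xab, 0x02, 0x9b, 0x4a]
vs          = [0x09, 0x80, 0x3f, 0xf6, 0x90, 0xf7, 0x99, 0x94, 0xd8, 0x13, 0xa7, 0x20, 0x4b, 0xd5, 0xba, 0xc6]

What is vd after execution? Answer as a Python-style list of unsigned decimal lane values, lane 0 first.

VLMAX = VLEN×LMUL/SEW = 128×4/32 = 16
vl = min(AVL, VLMAX) = min(8, 16) = 8
lane  0: add(0xf4,0x09) ⇒ 0xfd
lane  1: add(0xbd,0x80) ⇒ 0x13d
lane  2: add(0x53,0x3f) ⇒ 0x92
lane  3: add(0xcc,0xf6) ⇒ 0x1c2
lane  4: add(0x2d,0x90) ⇒ 0xbd
lane  5: add(0x6b,0xf7) ⇒ 0x162
lane  6: add(0x97,0x99) ⇒ 0x130
lane  7: add(0x00,0x94) ⇒ 0x94
lane  8: tail/ones ⇒ 0xffffffff
lane  9: tail/ones ⇒ 0xffffffff
lane 10: tail/ones ⇒ 0xffffffff
lane 11: tail/ones ⇒ 0xffffffff
lane 12: tail/ones ⇒ 0xffffffff
lane 13: tail/ones ⇒ 0xffffffff
lane 14: tail/ones ⇒ 0xffffffff
lane 15: tail/ones ⇒ 0xffffffff

vd = [253, 317, 146, 450, 189, 354, 304, 148, 4294967295, 4294967295, 4294967295, 4294967295, 4294967295, 4294967295, 4294967295, 4294967295]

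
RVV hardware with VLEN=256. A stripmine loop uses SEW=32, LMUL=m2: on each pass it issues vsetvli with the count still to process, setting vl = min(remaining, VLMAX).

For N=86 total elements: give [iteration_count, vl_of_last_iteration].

VLMAX = (256 × 2) / 32 = 16 lanes
86 elements at 16/iter → 6 passes, remainder 6 on the last

[iterations, last_vl] = [6, 6]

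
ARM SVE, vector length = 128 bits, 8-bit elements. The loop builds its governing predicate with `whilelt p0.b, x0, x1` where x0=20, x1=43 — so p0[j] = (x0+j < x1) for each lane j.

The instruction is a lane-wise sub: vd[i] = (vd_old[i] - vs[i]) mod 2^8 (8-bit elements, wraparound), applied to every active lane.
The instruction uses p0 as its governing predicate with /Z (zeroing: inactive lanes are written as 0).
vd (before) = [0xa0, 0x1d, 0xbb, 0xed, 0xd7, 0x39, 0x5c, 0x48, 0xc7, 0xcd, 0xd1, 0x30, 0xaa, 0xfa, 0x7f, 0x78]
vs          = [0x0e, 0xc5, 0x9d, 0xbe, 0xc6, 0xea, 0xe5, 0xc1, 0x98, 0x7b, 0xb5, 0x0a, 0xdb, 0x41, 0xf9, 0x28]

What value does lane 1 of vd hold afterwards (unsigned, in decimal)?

register lanes = 128/8 = 16
p0[j] = (20+j < 43); true for j=0..15 → 16 lanes set
[0] sub(0xa0,0x0e) = 0x92
[1] sub(0x1d,0xc5) = 0x58
[2] sub(0xbb,0x9d) = 0x1e
[3] sub(0xed,0xbe) = 0x2f
[4] sub(0xd7,0xc6) = 0x11
[5] sub(0x39,0xea) = 0x4f
[6] sub(0x5c,0xe5) = 0x77
[7] sub(0x48,0xc1) = 0x87
[8] sub(0xc7,0x98) = 0x2f
[9] sub(0xcd,0x7b) = 0x52
[10] sub(0xd1,0xb5) = 0x1c
[11] sub(0x30,0x0a) = 0x26
[12] sub(0xaa,0xdb) = 0xcf
[13] sub(0xfa,0x41) = 0xb9
[14] sub(0x7f,0xf9) = 0x86
[15] sub(0x78,0x28) = 0x50

vd[1] = 88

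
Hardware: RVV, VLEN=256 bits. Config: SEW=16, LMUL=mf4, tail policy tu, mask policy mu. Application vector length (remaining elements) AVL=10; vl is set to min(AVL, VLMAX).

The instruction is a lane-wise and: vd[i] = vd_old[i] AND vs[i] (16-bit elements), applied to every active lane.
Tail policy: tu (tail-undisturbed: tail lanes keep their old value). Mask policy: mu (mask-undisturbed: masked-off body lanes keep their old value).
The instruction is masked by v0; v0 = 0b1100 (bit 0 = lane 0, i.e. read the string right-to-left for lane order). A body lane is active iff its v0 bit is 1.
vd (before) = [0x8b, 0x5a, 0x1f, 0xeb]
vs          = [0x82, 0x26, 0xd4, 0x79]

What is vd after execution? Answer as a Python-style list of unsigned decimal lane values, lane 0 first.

VLMAX = VLEN×LMUL/SEW = 256×1/4/16 = 4
vl = min(AVL, VLMAX) = min(10, 4) = 4
  i=0: mask-off/keep → 139
  i=1: mask-off/keep → 90
  i=2: and(0x1f,0xd4) → 20
  i=3: and(0xeb,0x79) → 105

vd = [139, 90, 20, 105]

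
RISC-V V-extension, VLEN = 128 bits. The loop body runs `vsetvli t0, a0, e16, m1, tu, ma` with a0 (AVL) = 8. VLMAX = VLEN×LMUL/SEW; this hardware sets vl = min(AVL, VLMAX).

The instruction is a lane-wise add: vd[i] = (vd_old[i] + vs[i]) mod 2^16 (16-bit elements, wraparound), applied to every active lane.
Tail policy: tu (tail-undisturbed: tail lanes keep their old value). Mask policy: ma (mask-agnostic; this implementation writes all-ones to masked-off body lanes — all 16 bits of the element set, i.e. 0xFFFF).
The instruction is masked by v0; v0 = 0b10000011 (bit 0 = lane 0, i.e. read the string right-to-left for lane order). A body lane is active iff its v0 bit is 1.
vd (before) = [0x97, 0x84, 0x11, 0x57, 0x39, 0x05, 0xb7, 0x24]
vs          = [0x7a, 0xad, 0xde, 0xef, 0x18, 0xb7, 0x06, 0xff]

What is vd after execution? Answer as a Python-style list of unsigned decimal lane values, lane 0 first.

vd = [273, 305, 65535, 65535, 65535, 65535, 65535, 291]

VLMAX = (128 × 1) / 16 = 8 lanes
AVL=8 ≤ VLMAX=8, so vl = 8
[0] add(0x97,0x7a) = 0x111
[1] add(0x84,0xad) = 0x131
[2] mask-off/ones = 0xffff
[3] mask-off/ones = 0xffff
[4] mask-off/ones = 0xffff
[5] mask-off/ones = 0xffff
[6] mask-off/ones = 0xffff
[7] add(0x24,0xff) = 0x123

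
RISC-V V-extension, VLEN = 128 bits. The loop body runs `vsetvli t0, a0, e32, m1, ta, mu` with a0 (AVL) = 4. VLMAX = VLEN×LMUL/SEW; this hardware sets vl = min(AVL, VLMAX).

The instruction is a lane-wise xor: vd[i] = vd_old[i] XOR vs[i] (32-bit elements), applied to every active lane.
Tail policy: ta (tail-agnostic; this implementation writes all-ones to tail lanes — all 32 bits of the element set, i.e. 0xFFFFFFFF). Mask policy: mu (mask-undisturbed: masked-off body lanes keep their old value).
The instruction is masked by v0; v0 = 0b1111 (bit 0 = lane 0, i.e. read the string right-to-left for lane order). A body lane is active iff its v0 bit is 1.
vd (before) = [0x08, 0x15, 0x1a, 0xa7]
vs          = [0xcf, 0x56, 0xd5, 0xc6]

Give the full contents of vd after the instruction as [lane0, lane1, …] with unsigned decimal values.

vd = [199, 67, 207, 97]

lanes per group: 128·1/32 = 4
vl = min(AVL, VLMAX) = min(4, 4) = 4
  i=0: xor(0x08,0xcf) → 199
  i=1: xor(0x15,0x56) → 67
  i=2: xor(0x1a,0xd5) → 207
  i=3: xor(0xa7,0xc6) → 97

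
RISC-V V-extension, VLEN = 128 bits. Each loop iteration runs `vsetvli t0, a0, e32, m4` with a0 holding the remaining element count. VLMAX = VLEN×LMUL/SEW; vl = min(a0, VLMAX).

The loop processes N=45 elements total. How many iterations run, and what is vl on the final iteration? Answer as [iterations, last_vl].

VLMAX = (128 × 4) / 32 = 16 lanes
iterations = ceil(45/16) = 3; final-pass vl = 13

[iterations, last_vl] = [3, 13]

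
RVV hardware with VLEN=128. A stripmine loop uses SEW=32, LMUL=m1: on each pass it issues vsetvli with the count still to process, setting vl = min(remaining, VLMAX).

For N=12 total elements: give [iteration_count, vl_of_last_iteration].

[iterations, last_vl] = [3, 4]

lanes per group: 128·1/32 = 4
12 elements at 4/iter → 3 passes, remainder 4 on the last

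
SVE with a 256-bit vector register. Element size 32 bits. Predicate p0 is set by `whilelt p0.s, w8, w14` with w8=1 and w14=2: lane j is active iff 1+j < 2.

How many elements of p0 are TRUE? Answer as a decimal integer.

lane count: 256 div 32 = 8
p0[j] = (1+j < 2); true for j=0..0 → 1 lanes set

vl = 1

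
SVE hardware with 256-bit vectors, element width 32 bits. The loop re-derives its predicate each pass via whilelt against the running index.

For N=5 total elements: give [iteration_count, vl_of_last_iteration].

[iterations, last_vl] = [1, 5]

register lanes = 256/32 = 8
5 elements at 8/iter → 1 passes, remainder 5 on the last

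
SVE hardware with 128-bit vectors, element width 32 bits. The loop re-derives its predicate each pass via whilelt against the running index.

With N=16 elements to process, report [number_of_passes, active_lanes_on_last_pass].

lane count: 128 div 32 = 4
iterations = ceil(16/4) = 4; final-pass vl = 4

[iterations, last_vl] = [4, 4]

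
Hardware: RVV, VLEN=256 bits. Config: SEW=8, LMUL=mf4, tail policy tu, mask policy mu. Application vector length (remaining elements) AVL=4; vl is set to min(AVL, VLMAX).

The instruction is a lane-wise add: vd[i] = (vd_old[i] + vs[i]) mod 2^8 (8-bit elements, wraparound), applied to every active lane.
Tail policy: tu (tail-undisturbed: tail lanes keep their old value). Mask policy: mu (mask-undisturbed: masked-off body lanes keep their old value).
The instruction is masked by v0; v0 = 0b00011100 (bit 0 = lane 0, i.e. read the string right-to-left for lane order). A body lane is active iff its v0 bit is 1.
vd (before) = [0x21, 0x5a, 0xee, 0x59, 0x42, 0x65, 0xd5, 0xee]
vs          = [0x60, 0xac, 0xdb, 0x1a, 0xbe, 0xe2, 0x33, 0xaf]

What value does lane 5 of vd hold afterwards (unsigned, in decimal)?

VLMAX = (256 × 1/4) / 8 = 8 lanes
vl ← min(4, 8) = 4
vd[0] mask-off/keep -> 0x21
vd[1] mask-off/keep -> 0x5a
vd[2] add(0xee,0xdb) -> 0xc9
vd[3] add(0x59,0x1a) -> 0x73
vd[4] tail/keep -> 0x42
vd[5] tail/keep -> 0x65
vd[6] tail/keep -> 0xd5
vd[7] tail/keep -> 0xee

vd[5] = 101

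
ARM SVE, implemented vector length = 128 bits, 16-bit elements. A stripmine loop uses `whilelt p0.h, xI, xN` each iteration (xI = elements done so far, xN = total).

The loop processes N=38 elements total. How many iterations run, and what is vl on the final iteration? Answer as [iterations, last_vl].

register lanes = 128/16 = 8
N=38: ⌈38/8⌉ = 5 iters; last vl = 38 − 4×8 = 6

[iterations, last_vl] = [5, 6]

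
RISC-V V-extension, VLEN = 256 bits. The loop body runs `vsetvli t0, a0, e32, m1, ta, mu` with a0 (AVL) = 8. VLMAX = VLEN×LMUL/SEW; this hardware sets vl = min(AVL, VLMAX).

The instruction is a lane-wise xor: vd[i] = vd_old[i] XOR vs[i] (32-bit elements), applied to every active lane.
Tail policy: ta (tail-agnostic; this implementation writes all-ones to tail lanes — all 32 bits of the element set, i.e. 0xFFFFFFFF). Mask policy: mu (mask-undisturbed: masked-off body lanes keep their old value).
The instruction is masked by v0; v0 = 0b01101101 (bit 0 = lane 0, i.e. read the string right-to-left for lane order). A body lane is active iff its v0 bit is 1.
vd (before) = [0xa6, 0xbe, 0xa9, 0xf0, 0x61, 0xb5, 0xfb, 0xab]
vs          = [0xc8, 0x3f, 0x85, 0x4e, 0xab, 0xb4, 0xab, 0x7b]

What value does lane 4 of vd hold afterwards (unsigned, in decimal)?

VLMAX = (256 × 1) / 32 = 8 lanes
vl ← min(8, 8) = 8
[0] xor(0xa6,0xc8) = 0x6e
[1] mask-off/keep = 0xbe
[2] xor(0xa9,0x85) = 0x2c
[3] xor(0xf0,0x4e) = 0xbe
[4] mask-off/keep = 0x61
[5] xor(0xb5,0xb4) = 0x01
[6] xor(0xfb,0xab) = 0x50
[7] mask-off/keep = 0xab

vd[4] = 97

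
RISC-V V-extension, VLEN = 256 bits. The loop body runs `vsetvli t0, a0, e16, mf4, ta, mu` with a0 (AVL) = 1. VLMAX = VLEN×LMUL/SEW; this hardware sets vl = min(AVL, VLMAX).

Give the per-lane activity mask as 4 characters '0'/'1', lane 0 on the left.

VLMAX = (256 × 1/4) / 16 = 4 lanes
vl = min(AVL, VLMAX) = min(1, 4) = 1
bits (lane 0 leftmost): 1000

predicate = 1000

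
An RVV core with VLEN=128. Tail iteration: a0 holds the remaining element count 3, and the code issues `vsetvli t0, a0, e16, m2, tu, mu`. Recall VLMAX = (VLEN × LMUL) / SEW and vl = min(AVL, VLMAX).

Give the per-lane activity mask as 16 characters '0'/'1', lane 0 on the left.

VLMAX = VLEN×LMUL/SEW = 128×2/16 = 16
vl = min(AVL, VLMAX) = min(3, 16) = 3
bits (lane 0 leftmost): 1110000000000000

predicate = 1110000000000000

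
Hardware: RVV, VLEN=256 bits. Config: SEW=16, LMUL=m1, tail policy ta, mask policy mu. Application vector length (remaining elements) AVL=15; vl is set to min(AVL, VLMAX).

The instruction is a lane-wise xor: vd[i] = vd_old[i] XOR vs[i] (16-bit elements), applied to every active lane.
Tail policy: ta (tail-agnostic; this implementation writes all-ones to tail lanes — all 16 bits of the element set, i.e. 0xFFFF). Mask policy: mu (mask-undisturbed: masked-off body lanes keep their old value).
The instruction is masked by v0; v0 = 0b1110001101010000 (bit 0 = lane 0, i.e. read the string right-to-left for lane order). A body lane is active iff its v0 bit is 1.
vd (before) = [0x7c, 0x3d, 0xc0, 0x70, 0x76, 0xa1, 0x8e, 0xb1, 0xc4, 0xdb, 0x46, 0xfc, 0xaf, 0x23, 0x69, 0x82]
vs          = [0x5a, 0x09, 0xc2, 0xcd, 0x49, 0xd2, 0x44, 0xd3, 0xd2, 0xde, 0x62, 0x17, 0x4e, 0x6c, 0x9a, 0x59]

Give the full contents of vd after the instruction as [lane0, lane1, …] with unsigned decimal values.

vd = [124, 61, 192, 112, 63, 161, 202, 177, 22, 5, 70, 252, 175, 79, 243, 65535]

lanes per group: 256·1/16 = 16
AVL=15 ≤ VLMAX=16, so vl = 15
[0] mask-off/keep = 0x7c
[1] mask-off/keep = 0x3d
[2] mask-off/keep = 0xc0
[3] mask-off/keep = 0x70
[4] xor(0x76,0x49) = 0x3f
[5] mask-off/keep = 0xa1
[6] xor(0x8e,0x44) = 0xca
[7] mask-off/keep = 0xb1
[8] xor(0xc4,0xd2) = 0x16
[9] xor(0xdb,0xde) = 0x05
[10] mask-off/keep = 0x46
[11] mask-off/keep = 0xfc
[12] mask-off/keep = 0xaf
[13] xor(0x23,0x6c) = 0x4f
[14] xor(0x69,0x9a) = 0xf3
[15] tail/ones = 0xffff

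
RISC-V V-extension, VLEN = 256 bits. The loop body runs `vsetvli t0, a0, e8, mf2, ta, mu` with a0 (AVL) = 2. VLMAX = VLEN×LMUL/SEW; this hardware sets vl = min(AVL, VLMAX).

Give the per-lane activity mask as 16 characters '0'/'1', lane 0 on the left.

predicate = 1100000000000000

VLMAX = (256 × 1/2) / 8 = 16 lanes
vl ← min(2, 16) = 2
bits (lane 0 leftmost): 1100000000000000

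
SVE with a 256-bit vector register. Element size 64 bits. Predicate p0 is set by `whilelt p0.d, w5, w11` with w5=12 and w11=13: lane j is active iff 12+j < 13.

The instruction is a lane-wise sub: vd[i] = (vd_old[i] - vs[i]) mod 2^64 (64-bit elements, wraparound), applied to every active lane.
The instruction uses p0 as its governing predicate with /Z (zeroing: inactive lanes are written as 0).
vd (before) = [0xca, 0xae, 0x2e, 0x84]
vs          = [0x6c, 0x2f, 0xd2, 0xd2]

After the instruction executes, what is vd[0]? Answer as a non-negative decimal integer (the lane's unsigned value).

vd[0] = 94

register lanes = 256/64 = 4
whilelt: lane j active iff 12+j < 13 → j < 1 → 1 active
vd[0] sub(0xca,0x6c) -> 0x5e
vd[1] tail/zero -> 0x00
vd[2] tail/zero -> 0x00
vd[3] tail/zero -> 0x00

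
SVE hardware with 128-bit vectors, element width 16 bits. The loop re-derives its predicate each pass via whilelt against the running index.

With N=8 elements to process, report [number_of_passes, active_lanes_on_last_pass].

128-bit reg / 16-bit elem → 8 lanes
iterations = ceil(8/8) = 1; final-pass vl = 8

[iterations, last_vl] = [1, 8]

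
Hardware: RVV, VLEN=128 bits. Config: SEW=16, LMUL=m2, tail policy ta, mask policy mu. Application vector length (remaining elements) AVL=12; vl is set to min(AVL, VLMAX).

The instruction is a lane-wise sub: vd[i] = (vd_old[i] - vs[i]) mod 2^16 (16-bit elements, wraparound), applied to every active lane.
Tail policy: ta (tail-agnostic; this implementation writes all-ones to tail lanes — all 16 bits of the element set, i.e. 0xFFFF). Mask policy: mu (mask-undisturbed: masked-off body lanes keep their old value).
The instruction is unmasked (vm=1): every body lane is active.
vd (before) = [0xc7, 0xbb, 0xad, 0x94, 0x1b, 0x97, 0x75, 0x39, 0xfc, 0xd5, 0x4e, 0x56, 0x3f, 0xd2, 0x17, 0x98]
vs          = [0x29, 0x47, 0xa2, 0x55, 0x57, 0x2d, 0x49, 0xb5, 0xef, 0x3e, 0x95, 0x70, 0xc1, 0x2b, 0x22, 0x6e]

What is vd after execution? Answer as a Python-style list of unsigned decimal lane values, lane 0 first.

vd = [158, 116, 11, 63, 65476, 106, 44, 65412, 13, 151, 65465, 65510, 65535, 65535, 65535, 65535]

lanes per group: 128·2/16 = 16
AVL=12 ≤ VLMAX=16, so vl = 12
[0] sub(0xc7,0x29) = 0x9e
[1] sub(0xbb,0x47) = 0x74
[2] sub(0xad,0xa2) = 0x0b
[3] sub(0x94,0x55) = 0x3f
[4] sub(0x1b,0x57) = 0xffc4
[5] sub(0x97,0x2d) = 0x6a
[6] sub(0x75,0x49) = 0x2c
[7] sub(0x39,0xb5) = 0xff84
[8] sub(0xfc,0xef) = 0x0d
[9] sub(0xd5,0x3e) = 0x97
[10] sub(0x4e,0x95) = 0xffb9
[11] sub(0x56,0x70) = 0xffe6
[12] tail/ones = 0xffff
[13] tail/ones = 0xffff
[14] tail/ones = 0xffff
[15] tail/ones = 0xffff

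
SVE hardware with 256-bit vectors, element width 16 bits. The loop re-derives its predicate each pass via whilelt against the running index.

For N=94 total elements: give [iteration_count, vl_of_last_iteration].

[iterations, last_vl] = [6, 14]

256-bit reg / 16-bit elem → 16 lanes
94 elements at 16/iter → 6 passes, remainder 14 on the last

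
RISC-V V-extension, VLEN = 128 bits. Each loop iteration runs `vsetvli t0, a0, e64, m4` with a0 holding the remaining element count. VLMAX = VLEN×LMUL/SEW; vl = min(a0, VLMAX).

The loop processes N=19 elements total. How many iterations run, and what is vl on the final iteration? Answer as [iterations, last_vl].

[iterations, last_vl] = [3, 3]

VLMAX = VLEN×LMUL/SEW = 128×4/64 = 8
iterations = ceil(19/8) = 3; final-pass vl = 3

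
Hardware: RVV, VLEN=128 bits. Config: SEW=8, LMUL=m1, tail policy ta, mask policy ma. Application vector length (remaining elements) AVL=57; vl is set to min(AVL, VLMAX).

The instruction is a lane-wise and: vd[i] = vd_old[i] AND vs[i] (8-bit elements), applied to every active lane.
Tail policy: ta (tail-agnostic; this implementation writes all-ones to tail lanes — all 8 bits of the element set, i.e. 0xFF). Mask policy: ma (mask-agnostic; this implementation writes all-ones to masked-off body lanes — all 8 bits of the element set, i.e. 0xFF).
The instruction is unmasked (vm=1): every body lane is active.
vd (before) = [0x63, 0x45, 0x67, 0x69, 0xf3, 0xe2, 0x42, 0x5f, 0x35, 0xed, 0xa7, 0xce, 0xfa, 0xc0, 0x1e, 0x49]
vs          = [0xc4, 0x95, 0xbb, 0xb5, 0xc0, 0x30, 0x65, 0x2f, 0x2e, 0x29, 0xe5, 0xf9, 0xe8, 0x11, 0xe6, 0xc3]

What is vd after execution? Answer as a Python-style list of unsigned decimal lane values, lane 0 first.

VLMAX = (128 × 1) / 8 = 16 lanes
vl = min(AVL, VLMAX) = min(57, 16) = 16
  i=0: and(0x63,0xc4) → 64
  i=1: and(0x45,0x95) → 5
  i=2: and(0x67,0xbb) → 35
  i=3: and(0x69,0xb5) → 33
  i=4: and(0xf3,0xc0) → 192
  i=5: and(0xe2,0x30) → 32
  i=6: and(0x42,0x65) → 64
  i=7: and(0x5f,0x2f) → 15
  i=8: and(0x35,0x2e) → 36
  i=9: and(0xed,0x29) → 41
  i=10: and(0xa7,0xe5) → 165
  i=11: and(0xce,0xf9) → 200
  i=12: and(0xfa,0xe8) → 232
  i=13: and(0xc0,0x11) → 0
  i=14: and(0x1e,0xe6) → 6
  i=15: and(0x49,0xc3) → 65

vd = [64, 5, 35, 33, 192, 32, 64, 15, 36, 41, 165, 200, 232, 0, 6, 65]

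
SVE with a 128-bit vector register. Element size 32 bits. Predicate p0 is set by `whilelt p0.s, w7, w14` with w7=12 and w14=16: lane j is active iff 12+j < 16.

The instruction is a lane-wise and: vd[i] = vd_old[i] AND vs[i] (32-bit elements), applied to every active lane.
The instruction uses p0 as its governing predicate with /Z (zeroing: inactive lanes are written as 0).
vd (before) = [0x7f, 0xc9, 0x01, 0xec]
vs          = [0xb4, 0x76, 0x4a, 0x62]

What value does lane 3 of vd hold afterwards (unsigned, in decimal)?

register lanes = 128/32 = 4
active while 12+j < 16, i.e. j ∈ [0,4) capped at 4 ⇒ 4
vd[0] and(0x7f,0xb4) -> 0x34
vd[1] and(0xc9,0x76) -> 0x40
vd[2] and(0x01,0x4a) -> 0x00
vd[3] and(0xec,0x62) -> 0x60

vd[3] = 96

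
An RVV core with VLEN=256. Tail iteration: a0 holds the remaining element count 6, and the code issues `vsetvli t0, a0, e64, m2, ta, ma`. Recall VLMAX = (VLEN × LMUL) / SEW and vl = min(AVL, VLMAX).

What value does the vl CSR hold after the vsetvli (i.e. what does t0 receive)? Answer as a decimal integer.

lanes per group: 256·2/64 = 8
vl = min(AVL, VLMAX) = min(6, 8) = 6

vl = 6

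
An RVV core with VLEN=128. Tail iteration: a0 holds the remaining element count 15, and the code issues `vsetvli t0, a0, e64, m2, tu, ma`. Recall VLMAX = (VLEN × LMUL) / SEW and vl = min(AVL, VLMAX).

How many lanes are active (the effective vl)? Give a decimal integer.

vl = 4

lanes per group: 128·2/64 = 4
vl = min(AVL, VLMAX) = min(15, 4) = 4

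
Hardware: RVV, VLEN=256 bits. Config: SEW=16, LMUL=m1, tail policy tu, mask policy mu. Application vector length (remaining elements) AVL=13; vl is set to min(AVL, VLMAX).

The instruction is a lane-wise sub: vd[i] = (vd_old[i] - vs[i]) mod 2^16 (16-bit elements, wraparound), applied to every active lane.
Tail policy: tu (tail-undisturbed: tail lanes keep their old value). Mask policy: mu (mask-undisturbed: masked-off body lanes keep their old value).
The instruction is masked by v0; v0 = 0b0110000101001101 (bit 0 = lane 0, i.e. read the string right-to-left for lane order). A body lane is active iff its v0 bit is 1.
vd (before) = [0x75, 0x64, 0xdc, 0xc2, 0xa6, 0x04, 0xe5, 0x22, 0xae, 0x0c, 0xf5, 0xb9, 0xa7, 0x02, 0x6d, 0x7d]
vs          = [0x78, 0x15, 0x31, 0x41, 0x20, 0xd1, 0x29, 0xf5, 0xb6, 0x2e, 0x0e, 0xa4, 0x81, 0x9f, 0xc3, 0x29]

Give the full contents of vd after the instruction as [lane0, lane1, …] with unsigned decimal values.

VLMAX = VLEN×LMUL/SEW = 256×1/16 = 16
vl = min(AVL, VLMAX) = min(13, 16) = 13
lane  0: sub(0x75,0x78) ⇒ 0xfffd
lane  1: mask-off/keep ⇒ 0x64
lane  2: sub(0xdc,0x31) ⇒ 0xab
lane  3: sub(0xc2,0x41) ⇒ 0x81
lane  4: mask-off/keep ⇒ 0xa6
lane  5: mask-off/keep ⇒ 0x04
lane  6: sub(0xe5,0x29) ⇒ 0xbc
lane  7: mask-off/keep ⇒ 0x22
lane  8: sub(0xae,0xb6) ⇒ 0xfff8
lane  9: mask-off/keep ⇒ 0x0c
lane 10: mask-off/keep ⇒ 0xf5
lane 11: mask-off/keep ⇒ 0xb9
lane 12: mask-off/keep ⇒ 0xa7
lane 13: tail/keep ⇒ 0x02
lane 14: tail/keep ⇒ 0x6d
lane 15: tail/keep ⇒ 0x7d

vd = [65533, 100, 171, 129, 166, 4, 188, 34, 65528, 12, 245, 185, 167, 2, 109, 125]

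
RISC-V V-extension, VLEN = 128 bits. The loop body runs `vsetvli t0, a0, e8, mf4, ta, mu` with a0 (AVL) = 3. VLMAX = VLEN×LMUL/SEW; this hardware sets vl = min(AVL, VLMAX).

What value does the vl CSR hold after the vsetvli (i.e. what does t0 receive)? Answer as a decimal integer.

VLMAX = VLEN×LMUL/SEW = 128×1/4/8 = 4
vl ← min(3, 4) = 3

vl = 3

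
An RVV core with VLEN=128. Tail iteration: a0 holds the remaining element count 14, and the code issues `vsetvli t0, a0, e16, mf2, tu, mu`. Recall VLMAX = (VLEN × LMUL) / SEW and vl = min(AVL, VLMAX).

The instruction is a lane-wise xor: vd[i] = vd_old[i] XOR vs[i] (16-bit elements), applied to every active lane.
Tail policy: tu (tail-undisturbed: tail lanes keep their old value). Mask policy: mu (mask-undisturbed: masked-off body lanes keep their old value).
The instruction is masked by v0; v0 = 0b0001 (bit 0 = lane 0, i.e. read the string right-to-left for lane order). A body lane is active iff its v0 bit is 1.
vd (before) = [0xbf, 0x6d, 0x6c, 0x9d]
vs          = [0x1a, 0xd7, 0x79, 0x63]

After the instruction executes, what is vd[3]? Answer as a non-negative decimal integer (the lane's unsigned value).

vd[3] = 157

VLMAX = VLEN×LMUL/SEW = 128×1/2/16 = 4
vl ← min(14, 4) = 4
vd[0] xor(0xbf,0x1a) -> 0xa5
vd[1] mask-off/keep -> 0x6d
vd[2] mask-off/keep -> 0x6c
vd[3] mask-off/keep -> 0x9d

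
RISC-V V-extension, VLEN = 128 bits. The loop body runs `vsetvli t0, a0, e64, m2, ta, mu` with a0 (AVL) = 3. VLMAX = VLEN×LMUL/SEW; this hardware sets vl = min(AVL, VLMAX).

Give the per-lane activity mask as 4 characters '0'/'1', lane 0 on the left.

predicate = 1110

VLMAX = VLEN×LMUL/SEW = 128×2/64 = 4
vl = min(AVL, VLMAX) = min(3, 4) = 3
bits (lane 0 leftmost): 1110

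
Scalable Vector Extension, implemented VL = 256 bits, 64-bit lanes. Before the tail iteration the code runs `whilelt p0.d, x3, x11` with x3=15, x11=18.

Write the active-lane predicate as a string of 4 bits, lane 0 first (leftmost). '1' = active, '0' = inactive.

register lanes = 256/64 = 4
whilelt: lane j active iff 15+j < 18 → j < 3 → 3 active
bits (lane 0 leftmost): 1110

predicate = 1110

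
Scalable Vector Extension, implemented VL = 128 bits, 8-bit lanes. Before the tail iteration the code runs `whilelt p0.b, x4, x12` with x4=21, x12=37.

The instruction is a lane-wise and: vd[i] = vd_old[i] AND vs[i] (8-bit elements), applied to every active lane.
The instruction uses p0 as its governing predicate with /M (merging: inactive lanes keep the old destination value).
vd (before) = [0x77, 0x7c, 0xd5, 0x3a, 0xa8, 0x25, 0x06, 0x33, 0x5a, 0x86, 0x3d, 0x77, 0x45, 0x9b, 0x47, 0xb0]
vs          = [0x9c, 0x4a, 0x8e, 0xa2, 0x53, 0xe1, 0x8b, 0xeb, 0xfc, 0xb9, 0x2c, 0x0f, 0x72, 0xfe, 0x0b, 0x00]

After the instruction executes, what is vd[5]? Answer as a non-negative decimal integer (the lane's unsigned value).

vd[5] = 33

register lanes = 128/8 = 16
whilelt: lane j active iff 21+j < 37 → j < 16 → 16 active
  i=0: and(0x77,0x9c) → 20
  i=1: and(0x7c,0x4a) → 72
  i=2: and(0xd5,0x8e) → 132
  i=3: and(0x3a,0xa2) → 34
  i=4: and(0xa8,0x53) → 0
  i=5: and(0x25,0xe1) → 33
  i=6: and(0x06,0x8b) → 2
  i=7: and(0x33,0xeb) → 35
  i=8: and(0x5a,0xfc) → 88
  i=9: and(0x86,0xb9) → 128
  i=10: and(0x3d,0x2c) → 44
  i=11: and(0x77,0x0f) → 7
  i=12: and(0x45,0x72) → 64
  i=13: and(0x9b,0xfe) → 154
  i=14: and(0x47,0x0b) → 3
  i=15: and(0xb0,0x00) → 0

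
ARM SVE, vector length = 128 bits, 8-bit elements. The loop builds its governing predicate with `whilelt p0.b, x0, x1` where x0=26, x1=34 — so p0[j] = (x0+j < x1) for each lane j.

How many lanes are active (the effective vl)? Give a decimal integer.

lane count: 128 div 8 = 16
p0[j] = (26+j < 34); true for j=0..7 → 8 lanes set

vl = 8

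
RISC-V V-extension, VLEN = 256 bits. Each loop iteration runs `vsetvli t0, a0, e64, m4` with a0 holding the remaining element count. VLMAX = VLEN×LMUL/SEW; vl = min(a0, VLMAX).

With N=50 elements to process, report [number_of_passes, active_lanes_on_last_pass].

[iterations, last_vl] = [4, 2]

lanes per group: 256·4/64 = 16
50 elements at 16/iter → 4 passes, remainder 2 on the last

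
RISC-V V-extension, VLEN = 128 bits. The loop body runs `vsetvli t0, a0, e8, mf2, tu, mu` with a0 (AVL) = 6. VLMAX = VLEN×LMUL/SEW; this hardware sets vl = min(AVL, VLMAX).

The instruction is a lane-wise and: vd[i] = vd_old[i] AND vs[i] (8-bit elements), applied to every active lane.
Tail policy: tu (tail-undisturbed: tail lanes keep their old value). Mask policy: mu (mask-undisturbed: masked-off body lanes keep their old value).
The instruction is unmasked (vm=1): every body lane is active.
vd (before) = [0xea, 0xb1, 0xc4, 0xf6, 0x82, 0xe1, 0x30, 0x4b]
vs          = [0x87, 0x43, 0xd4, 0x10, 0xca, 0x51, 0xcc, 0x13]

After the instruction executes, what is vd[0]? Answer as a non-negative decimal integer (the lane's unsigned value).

vd[0] = 130

lanes per group: 128·1/2/8 = 8
vl ← min(6, 8) = 6
vd[0] and(0xea,0x87) -> 0x82
vd[1] and(0xb1,0x43) -> 0x01
vd[2] and(0xc4,0xd4) -> 0xc4
vd[3] and(0xf6,0x10) -> 0x10
vd[4] and(0x82,0xca) -> 0x82
vd[5] and(0xe1,0x51) -> 0x41
vd[6] tail/keep -> 0x30
vd[7] tail/keep -> 0x4b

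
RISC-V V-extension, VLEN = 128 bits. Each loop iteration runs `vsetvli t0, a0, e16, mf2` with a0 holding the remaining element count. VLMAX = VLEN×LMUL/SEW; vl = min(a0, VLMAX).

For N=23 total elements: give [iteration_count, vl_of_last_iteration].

[iterations, last_vl] = [6, 3]

VLMAX = (128 × 1/2) / 16 = 4 lanes
iterations = ceil(23/4) = 6; final-pass vl = 3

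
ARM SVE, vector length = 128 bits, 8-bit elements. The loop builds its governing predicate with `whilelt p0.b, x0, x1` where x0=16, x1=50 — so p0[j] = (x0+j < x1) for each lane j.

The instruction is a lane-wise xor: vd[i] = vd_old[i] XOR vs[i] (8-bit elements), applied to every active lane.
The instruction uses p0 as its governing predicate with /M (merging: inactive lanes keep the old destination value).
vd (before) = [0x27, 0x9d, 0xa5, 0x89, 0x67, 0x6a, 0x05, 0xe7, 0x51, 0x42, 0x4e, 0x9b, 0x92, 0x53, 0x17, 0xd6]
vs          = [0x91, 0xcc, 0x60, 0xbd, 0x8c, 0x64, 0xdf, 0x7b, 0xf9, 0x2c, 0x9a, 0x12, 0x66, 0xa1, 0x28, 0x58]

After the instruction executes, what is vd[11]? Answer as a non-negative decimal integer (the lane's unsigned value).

lane count: 128 div 8 = 16
whilelt: lane j active iff 16+j < 50 → j < 34 → 16 active
[0] xor(0x27,0x91) = 0xb6
[1] xor(0x9d,0xcc) = 0x51
[2] xor(0xa5,0x60) = 0xc5
[3] xor(0x89,0xbd) = 0x34
[4] xor(0x67,0x8c) = 0xeb
[5] xor(0x6a,0x64) = 0x0e
[6] xor(0x05,0xdf) = 0xda
[7] xor(0xe7,0x7b) = 0x9c
[8] xor(0x51,0xf9) = 0xa8
[9] xor(0x42,0x2c) = 0x6e
[10] xor(0x4e,0x9a) = 0xd4
[11] xor(0x9b,0x12) = 0x89
[12] xor(0x92,0x66) = 0xf4
[13] xor(0x53,0xa1) = 0xf2
[14] xor(0x17,0x28) = 0x3f
[15] xor(0xd6,0x58) = 0x8e

vd[11] = 137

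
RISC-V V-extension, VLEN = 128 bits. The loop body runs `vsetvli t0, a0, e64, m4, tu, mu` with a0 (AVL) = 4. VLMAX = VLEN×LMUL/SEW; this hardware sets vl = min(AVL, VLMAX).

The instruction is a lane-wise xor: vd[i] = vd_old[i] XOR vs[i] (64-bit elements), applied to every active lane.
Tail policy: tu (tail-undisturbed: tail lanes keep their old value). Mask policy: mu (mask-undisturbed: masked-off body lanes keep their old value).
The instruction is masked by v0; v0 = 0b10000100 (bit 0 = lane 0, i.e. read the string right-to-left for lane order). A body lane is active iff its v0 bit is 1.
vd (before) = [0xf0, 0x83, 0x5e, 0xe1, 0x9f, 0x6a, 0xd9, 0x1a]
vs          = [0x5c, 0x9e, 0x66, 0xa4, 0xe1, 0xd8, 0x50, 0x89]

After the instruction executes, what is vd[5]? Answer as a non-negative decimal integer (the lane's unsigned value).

vd[5] = 106

VLMAX = VLEN×LMUL/SEW = 128×4/64 = 8
vl = min(AVL, VLMAX) = min(4, 8) = 4
[0] mask-off/keep = 0xf0
[1] mask-off/keep = 0x83
[2] xor(0x5e,0x66) = 0x38
[3] mask-off/keep = 0xe1
[4] tail/keep = 0x9f
[5] tail/keep = 0x6a
[6] tail/keep = 0xd9
[7] tail/keep = 0x1a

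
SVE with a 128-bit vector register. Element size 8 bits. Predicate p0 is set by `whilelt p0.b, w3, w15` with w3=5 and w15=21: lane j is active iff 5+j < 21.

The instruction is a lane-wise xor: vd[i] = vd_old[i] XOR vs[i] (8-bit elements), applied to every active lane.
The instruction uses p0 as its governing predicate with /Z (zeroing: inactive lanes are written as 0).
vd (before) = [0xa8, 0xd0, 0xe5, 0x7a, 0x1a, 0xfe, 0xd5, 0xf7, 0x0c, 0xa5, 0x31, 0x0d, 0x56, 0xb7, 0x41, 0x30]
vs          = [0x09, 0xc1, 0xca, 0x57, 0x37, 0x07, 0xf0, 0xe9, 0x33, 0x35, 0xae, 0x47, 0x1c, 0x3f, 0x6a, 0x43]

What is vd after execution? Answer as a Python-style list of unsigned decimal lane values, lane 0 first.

vd = [161, 17, 47, 45, 45, 249, 37, 30, 63, 144, 159, 74, 74, 136, 43, 115]

register lanes = 128/8 = 16
p0[j] = (5+j < 21); true for j=0..15 → 16 lanes set
vd[0] xor(0xa8,0x09) -> 0xa1
vd[1] xor(0xd0,0xc1) -> 0x11
vd[2] xor(0xe5,0xca) -> 0x2f
vd[3] xor(0x7a,0x57) -> 0x2d
vd[4] xor(0x1a,0x37) -> 0x2d
vd[5] xor(0xfe,0x07) -> 0xf9
vd[6] xor(0xd5,0xf0) -> 0x25
vd[7] xor(0xf7,0xe9) -> 0x1e
vd[8] xor(0x0c,0x33) -> 0x3f
vd[9] xor(0xa5,0x35) -> 0x90
vd[10] xor(0x31,0xae) -> 0x9f
vd[11] xor(0x0d,0x47) -> 0x4a
vd[12] xor(0x56,0x1c) -> 0x4a
vd[13] xor(0xb7,0x3f) -> 0x88
vd[14] xor(0x41,0x6a) -> 0x2b
vd[15] xor(0x30,0x43) -> 0x73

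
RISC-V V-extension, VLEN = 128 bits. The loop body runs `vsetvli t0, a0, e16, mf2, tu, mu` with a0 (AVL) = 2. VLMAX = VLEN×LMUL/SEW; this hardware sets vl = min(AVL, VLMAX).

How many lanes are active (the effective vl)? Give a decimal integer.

vl = 2

VLMAX = (128 × 1/2) / 16 = 4 lanes
AVL=2 ≤ VLMAX=4, so vl = 2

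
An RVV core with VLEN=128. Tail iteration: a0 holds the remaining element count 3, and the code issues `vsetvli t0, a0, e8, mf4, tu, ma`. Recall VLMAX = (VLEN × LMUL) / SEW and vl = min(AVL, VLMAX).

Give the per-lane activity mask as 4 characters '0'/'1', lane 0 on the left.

lanes per group: 128·1/4/8 = 4
AVL=3 ≤ VLMAX=4, so vl = 3
bits (lane 0 leftmost): 1110

predicate = 1110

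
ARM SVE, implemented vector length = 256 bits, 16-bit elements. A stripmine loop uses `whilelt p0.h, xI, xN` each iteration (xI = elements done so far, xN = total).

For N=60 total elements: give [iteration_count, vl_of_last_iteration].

lane count: 256 div 16 = 16
N=60: ⌈60/16⌉ = 4 iters; last vl = 60 − 3×16 = 12

[iterations, last_vl] = [4, 12]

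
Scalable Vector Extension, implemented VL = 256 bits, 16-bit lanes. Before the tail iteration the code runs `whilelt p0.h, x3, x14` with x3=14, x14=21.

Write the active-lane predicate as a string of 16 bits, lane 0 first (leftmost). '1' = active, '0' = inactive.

register lanes = 256/16 = 16
whilelt: lane j active iff 14+j < 21 → j < 7 → 7 active
bits (lane 0 leftmost): 1111111000000000

predicate = 1111111000000000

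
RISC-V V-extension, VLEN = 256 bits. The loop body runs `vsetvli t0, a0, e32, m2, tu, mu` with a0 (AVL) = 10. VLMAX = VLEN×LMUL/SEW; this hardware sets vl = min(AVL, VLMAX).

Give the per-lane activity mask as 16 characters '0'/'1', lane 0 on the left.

VLMAX = VLEN×LMUL/SEW = 256×2/32 = 16
vl = min(AVL, VLMAX) = min(10, 16) = 10
bits (lane 0 leftmost): 1111111111000000

predicate = 1111111111000000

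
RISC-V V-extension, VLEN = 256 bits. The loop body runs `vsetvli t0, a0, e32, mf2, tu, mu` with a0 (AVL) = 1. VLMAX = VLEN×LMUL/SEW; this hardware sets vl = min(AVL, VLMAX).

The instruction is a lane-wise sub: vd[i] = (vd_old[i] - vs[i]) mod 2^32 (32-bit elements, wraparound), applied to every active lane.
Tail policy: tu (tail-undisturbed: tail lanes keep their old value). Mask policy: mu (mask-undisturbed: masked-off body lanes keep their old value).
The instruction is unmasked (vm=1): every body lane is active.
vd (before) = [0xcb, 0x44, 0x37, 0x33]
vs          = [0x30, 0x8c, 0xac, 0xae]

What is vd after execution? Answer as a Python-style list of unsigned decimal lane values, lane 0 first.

VLMAX = (256 × 1/2) / 32 = 4 lanes
vl ← min(1, 4) = 1
  i=0: sub(0xcb,0x30) → 155
  i=1: tail/keep → 68
  i=2: tail/keep → 55
  i=3: tail/keep → 51

vd = [155, 68, 55, 51]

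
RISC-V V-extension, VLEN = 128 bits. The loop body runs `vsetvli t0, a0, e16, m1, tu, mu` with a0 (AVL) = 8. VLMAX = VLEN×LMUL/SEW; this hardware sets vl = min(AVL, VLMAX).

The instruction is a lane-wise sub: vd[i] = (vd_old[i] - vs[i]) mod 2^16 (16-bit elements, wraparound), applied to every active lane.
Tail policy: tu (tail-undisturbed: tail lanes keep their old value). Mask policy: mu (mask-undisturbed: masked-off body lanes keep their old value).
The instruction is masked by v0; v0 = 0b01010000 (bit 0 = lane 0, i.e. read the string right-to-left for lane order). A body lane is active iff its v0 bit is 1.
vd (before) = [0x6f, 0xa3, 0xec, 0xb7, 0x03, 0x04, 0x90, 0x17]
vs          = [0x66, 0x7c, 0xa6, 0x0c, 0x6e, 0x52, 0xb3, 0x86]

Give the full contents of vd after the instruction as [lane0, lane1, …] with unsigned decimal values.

vd = [111, 163, 236, 183, 65429, 4, 65501, 23]

VLMAX = (128 × 1) / 16 = 8 lanes
vl = min(AVL, VLMAX) = min(8, 8) = 8
  i=0: mask-off/keep → 111
  i=1: mask-off/keep → 163
  i=2: mask-off/keep → 236
  i=3: mask-off/keep → 183
  i=4: sub(0x03,0x6e) → 65429
  i=5: mask-off/keep → 4
  i=6: sub(0x90,0xb3) → 65501
  i=7: mask-off/keep → 23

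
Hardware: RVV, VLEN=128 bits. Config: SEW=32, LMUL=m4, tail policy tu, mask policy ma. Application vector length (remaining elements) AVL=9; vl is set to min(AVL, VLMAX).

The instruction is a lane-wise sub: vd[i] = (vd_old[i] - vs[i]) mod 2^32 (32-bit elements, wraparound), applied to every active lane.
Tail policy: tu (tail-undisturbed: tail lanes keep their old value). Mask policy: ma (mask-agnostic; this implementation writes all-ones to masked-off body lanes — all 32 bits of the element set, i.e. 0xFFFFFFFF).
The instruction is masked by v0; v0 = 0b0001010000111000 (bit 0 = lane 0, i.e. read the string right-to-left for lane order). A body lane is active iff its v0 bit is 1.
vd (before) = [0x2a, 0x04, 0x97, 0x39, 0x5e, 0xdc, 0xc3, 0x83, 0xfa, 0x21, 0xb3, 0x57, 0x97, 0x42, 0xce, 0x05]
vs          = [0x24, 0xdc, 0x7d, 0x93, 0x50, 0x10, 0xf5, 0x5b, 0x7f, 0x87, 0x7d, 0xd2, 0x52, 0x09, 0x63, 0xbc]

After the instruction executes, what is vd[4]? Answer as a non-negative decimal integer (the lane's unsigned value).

VLMAX = (128 × 4) / 32 = 16 lanes
AVL=9 ≤ VLMAX=16, so vl = 9
[0] mask-off/ones = 0xffffffff
[1] mask-off/ones = 0xffffffff
[2] mask-off/ones = 0xffffffff
[3] sub(0x39,0x93) = 0xffffffa6
[4] sub(0x5e,0x50) = 0x0e
[5] sub(0xdc,0x10) = 0xcc
[6] mask-off/ones = 0xffffffff
[7] mask-off/ones = 0xffffffff
[8] mask-off/ones = 0xffffffff
[9] tail/keep = 0x21
[10] tail/keep = 0xb3
[11] tail/keep = 0x57
[12] tail/keep = 0x97
[13] tail/keep = 0x42
[14] tail/keep = 0xce
[15] tail/keep = 0x05

vd[4] = 14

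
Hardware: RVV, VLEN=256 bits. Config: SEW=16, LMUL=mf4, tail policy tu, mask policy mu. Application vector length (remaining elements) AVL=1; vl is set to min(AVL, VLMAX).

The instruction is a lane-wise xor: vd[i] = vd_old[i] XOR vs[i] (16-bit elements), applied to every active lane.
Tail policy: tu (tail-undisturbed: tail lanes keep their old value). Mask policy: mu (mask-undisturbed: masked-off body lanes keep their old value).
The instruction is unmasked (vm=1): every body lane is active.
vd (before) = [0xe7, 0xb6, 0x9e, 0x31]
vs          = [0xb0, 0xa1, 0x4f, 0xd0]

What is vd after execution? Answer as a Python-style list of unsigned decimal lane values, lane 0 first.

VLMAX = (256 × 1/4) / 16 = 4 lanes
vl ← min(1, 4) = 1
vd[0] xor(0xe7,0xb0) -> 0x57
vd[1] tail/keep -> 0xb6
vd[2] tail/keep -> 0x9e
vd[3] tail/keep -> 0x31

vd = [87, 182, 158, 49]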